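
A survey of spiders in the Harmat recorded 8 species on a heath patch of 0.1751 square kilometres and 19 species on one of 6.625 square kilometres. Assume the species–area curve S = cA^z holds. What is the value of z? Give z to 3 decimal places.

Taking logs: ln S = ln c + z ln A, so z = (ln S₂ − ln S₁)/(ln A₂ − ln A₁).
z = ln(19/8) / ln(6.625/0.1751) = ln(2.375) / ln(37.84) = 0.8650 / 3.6332 = 0.2381

0.238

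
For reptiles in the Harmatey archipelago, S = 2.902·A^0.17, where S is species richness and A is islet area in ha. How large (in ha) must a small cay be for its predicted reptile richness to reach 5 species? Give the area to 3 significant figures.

24.5 ha

5 = 2.902 × A^0.17  ⇒  A^0.17 = 5/2.902 = 1.723
ln A = ln(1.723) / 0.17 = 0.5440 / 0.17 = 3.2002
A = e^3.2002 ≈ 24.54 ha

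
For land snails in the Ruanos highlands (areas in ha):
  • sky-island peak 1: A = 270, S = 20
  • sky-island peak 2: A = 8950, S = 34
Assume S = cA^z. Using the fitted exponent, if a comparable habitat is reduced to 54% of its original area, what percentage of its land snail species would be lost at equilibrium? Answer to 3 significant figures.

8.92%

z = ln(34/20) / ln(8950/270) = 0.5306 / 3.5010 = 0.1516
S_new/S_old = (A_new/A_old)^z = 0.54^0.1516 = exp(0.1516 × -0.6162) = 0.9108
Fraction lost = 1 − 0.9108 = 0.08916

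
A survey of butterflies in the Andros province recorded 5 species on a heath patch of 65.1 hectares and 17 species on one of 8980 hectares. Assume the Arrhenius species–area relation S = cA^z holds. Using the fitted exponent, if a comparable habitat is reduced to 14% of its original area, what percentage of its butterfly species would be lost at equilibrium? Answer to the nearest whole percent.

z = ln(17/5) / ln(8980/65.1) = 1.2238 / 4.9268 = 0.2484
S_new/S_old = (A_new/A_old)^z = 0.14^0.2484 = exp(0.2484 × -1.9661) = 0.6136
Fraction lost = 1 − 0.6136 = 0.3864

39%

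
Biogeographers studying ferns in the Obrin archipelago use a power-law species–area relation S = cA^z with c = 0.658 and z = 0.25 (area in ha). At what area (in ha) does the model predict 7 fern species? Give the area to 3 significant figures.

12800 ha

7 = 0.658 × A^0.25  ⇒  A^0.25 = 7/0.658 = 10.64
ln A = ln(10.64) / 0.25 = 2.3645 / 0.25 = 9.4578
A = e^9.4578 ≈ 12808 ha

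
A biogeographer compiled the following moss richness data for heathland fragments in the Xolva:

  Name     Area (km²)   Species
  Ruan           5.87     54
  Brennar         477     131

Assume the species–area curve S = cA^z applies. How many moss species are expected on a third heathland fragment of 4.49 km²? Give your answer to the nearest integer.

z = ln(131/54) / ln(477/5.87) = 0.8862 / 4.3977 = 0.2015
c = 54 / 5.87^0.2015 = 54 / 1.429 = 37.8
S₃ = 37.8 × 4.49^0.2015 = 37.8 × 1.353 ≈ 51.16

51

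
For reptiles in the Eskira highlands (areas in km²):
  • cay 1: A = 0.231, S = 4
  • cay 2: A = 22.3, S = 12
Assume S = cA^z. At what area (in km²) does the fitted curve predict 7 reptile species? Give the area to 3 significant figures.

2.37 km²

z = ln(12/4) / ln(22.3/0.231) = 1.0986 / 4.5699 = 0.2404
c = 4 / 0.231^0.2404 = 4 / 0.7031 = 5.689
A = (7/5.689)^(1/0.2404) ⇒ ln A = ln(1.23)/0.2404 = 0.8625
A = e^0.8625 ≈ 2.369 km²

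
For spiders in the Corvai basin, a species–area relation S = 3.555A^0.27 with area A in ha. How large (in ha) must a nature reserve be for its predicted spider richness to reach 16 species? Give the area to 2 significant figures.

260 ha

16 = 3.555 × A^0.27  ⇒  A^0.27 = 16/3.555 = 4.501
ln A = ln(4.501) / 0.27 = 1.5042 / 0.27 = 5.5712
A = e^5.5712 ≈ 262.8 ha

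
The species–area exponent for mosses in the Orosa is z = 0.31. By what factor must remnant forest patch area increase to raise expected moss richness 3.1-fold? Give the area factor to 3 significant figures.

(A₂/A₁)^0.31 = 3.1, so A₂/A₁ = 3.1^(1/0.31) = 3.1^3.226
ln(A₂/A₁) = ln 3.1 / 0.31 = 1.1314 / 0.31 = 3.6497
A₂/A₁ = e^3.6497 ≈ 38.46

38.5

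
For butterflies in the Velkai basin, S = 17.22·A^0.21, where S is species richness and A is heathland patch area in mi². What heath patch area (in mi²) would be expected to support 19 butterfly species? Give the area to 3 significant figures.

19 = 17.22 × A^0.21  ⇒  A^0.21 = 19/17.22 = 1.103
ln A = ln(1.103) / 0.21 = 0.0984 / 0.21 = 0.4684
A = e^0.4684 ≈ 1.597 mi²

1.60 mi²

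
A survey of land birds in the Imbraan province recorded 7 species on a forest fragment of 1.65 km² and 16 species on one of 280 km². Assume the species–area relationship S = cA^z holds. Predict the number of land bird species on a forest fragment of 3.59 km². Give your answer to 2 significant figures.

7.9

z = ln(16/7) / ln(280/1.65) = 0.8267 / 5.1340 = 0.1610
c = 7 / 1.65^0.1610 = 7 / 1.084 = 6.458
S₃ = 6.458 × 3.59^0.1610 = 6.458 × 1.229 ≈ 7.933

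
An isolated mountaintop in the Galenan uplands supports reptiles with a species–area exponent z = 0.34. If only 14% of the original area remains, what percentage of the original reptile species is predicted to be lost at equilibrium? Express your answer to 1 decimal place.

S_new/S_old = (A_new/A_old)^z = 0.14^0.34
= exp(0.34 × ln 0.14) = exp(0.34 × -1.9661) = exp(-0.6685) ≈ 0.5125
Fraction lost = 1 − 0.5125 = 0.4875

48.8%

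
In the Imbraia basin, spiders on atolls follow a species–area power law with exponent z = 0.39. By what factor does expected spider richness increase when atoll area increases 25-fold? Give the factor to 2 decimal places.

3.51

S₂/S₁ = (A₂/A₁)^z = 25^0.39
ln(S₂/S₁) = 0.39 × ln 25 = 0.39 × 3.2189 = 1.2554
S₂/S₁ = e^1.2554 ≈ 3.509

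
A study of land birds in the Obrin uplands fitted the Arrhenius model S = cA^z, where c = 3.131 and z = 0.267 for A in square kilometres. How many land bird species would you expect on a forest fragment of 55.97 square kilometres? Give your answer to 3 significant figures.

S = 3.131 × 55.97^0.267
ln S = ln 3.131 + 0.267 × ln 55.97 = 1.1414 + 0.267 × 4.0248 = 2.2160
S = e^2.2160 ≈ 9.17

9.17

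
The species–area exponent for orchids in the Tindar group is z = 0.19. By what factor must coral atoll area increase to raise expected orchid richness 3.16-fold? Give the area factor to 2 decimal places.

(A₂/A₁)^0.19 = 3.16, so A₂/A₁ = 3.16^(1/0.19) = 3.16^5.263
ln(A₂/A₁) = ln 3.16 / 0.19 = 1.1506 / 0.19 = 6.0556
A₂/A₁ = e^6.0556 ≈ 426.5

426.51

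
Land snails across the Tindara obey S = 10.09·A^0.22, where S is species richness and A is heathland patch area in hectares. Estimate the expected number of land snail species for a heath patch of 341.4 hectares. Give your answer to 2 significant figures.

S = 10.09 × 341.4^0.22
ln S = ln 10.09 + 0.22 × ln 341.4 = 2.3115 + 0.22 × 5.8331 = 3.5948
S = e^3.5948 ≈ 36.41

36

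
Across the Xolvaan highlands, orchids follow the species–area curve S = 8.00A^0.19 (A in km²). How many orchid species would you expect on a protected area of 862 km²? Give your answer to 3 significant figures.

S = 8 × 862^0.19
ln S = ln 8 + 0.19 × ln 862 = 2.0794 + 0.19 × 6.7593 = 3.3637
S = e^3.3637 ≈ 28.9

28.9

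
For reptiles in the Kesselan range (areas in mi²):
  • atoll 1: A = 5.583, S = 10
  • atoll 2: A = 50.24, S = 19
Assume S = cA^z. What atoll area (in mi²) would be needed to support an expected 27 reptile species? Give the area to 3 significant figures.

167 mi²

z = ln(19/10) / ln(50.24/5.583) = 0.6419 / 2.1971 = 0.2921
c = 10 / 5.583^0.2921 = 10 / 1.653 = 6.051
A = (27/6.051)^(1/0.2921) ⇒ ln A = ln(4.462)/0.2921 = 5.1197
A = e^5.1197 ≈ 167.3 mi²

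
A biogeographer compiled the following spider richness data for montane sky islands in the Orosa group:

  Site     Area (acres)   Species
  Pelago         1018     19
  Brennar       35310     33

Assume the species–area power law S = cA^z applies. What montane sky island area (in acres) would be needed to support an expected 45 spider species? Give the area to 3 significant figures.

259000 acres

z = ln(33/19) / ln(35310/1018) = 0.5521 / 3.5463 = 0.1557
c = 19 / 1018^0.1557 = 19 / 2.939 = 6.464
A = (45/6.464)^(1/0.1557) ⇒ ln A = ln(6.961)/0.1557 = 12.4643
A = e^12.4643 ≈ 258918 acres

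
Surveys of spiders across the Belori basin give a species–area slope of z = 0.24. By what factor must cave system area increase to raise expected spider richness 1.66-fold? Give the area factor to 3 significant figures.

(A₂/A₁)^0.24 = 1.66, so A₂/A₁ = 1.66^(1/0.24) = 1.66^4.167
ln(A₂/A₁) = ln 1.66 / 0.24 = 0.5068 / 0.24 = 2.1117
A₂/A₁ = e^2.1117 ≈ 8.263

8.26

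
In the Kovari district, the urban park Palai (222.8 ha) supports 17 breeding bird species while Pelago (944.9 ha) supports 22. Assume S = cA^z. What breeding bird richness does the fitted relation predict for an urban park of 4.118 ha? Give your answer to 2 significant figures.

z = ln(22/17) / ln(944.9/222.8) = 0.2578 / 1.4448 = 0.1785
c = 17 / 222.8^0.1785 = 17 / 2.624 = 6.478
S₃ = 6.478 × 4.118^0.1785 = 6.478 × 1.287 ≈ 8.34

8.3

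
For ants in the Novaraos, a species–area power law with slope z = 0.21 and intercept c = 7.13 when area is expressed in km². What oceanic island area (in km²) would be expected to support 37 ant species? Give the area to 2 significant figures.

37 = 7.13 × A^0.21  ⇒  A^0.21 = 37/7.13 = 5.189
ln A = ln(5.189) / 0.21 = 1.6466 / 0.21 = 7.8410
A = e^7.8410 ≈ 2543 km²

2500 km²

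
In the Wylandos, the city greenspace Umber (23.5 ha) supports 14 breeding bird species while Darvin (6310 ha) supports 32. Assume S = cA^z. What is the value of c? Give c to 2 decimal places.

z = ln(S₂/S₁) / ln(A₂/A₁) = ln(32/14) / ln(6310/23.5) = 0.8267 / 5.5929 = 0.1478
c = S₁ / A₁^z = 14 / 23.5^0.1478 = 14 / 1.595 = 8.78

8.78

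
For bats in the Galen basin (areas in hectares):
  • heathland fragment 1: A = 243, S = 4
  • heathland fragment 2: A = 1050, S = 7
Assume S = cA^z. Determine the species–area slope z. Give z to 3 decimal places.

0.382

Taking logs: ln S = ln c + z ln A, so z = (ln S₂ − ln S₁)/(ln A₂ − ln A₁).
z = ln(7/4) / ln(1050/243) = ln(1.75) / ln(4.321) = 0.5596 / 1.4635 = 0.3824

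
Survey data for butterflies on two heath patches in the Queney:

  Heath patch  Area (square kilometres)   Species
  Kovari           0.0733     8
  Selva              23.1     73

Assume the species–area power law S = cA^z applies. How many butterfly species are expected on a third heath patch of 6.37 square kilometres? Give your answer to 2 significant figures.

z = ln(73/8) / ln(23.1/0.0733) = 2.2110 / 5.7530 = 0.3843
c = 8 / 0.0733^0.3843 = 8 / 0.3663 = 21.84
S₃ = 21.84 × 6.37^0.3843 = 21.84 × 2.037 ≈ 44.49

44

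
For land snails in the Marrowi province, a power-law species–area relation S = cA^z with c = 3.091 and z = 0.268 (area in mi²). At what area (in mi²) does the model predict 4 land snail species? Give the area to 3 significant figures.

2.62 mi²

4 = 3.091 × A^0.268  ⇒  A^0.268 = 4/3.091 = 1.294
ln A = ln(1.294) / 0.268 = 0.2578 / 0.268 = 0.9619
A = e^0.9619 ≈ 2.617 mi²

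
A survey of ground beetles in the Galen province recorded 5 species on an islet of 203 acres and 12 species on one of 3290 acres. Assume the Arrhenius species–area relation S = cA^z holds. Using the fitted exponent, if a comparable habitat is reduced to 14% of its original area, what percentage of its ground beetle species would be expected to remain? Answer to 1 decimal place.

53.9%

z = ln(12/5) / ln(3290/203) = 0.8755 / 2.7854 = 0.3143
S_new/S_old = (A_new/A_old)^z = 0.14^0.3143 = exp(0.3143 × -1.9661) = 0.539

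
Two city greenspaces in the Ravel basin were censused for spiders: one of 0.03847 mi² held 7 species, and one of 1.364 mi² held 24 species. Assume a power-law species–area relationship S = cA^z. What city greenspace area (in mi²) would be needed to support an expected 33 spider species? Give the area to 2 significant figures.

z = ln(24/7) / ln(1.364/0.03847) = 1.2321 / 3.5683 = 0.3453
c = 7 / 0.03847^0.3453 = 7 / 0.3247 = 21.56
A = (33/21.56)^(1/0.3453) ⇒ ln A = ln(1.531)/0.3453 = 1.2327
A = e^1.2327 ≈ 3.43 mi²

3.4 mi²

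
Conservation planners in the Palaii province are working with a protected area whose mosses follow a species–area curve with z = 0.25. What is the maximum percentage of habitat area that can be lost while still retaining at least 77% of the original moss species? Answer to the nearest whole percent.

Need (A_new/A_old)^0.25 = 0.77, so A_new/A_old = 0.77^(1/0.25) = 0.77^4
ln(A_new/A_old) = ln 0.77 / 0.25 = -0.2614 / 0.25 = -1.0455
A_new/A_old = e^-1.0455 ≈ 0.3515
Fraction that can be lost = 1 − 0.3515 = 0.6485

65%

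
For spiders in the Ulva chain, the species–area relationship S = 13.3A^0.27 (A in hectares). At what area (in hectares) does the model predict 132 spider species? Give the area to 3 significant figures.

132 = 13.3 × A^0.27  ⇒  A^0.27 = 132/13.3 = 9.925
ln A = ln(9.925) / 0.27 = 2.2950 / 0.27 = 8.5001
A = e^8.5001 ≈ 4915 hectares

4920 hectares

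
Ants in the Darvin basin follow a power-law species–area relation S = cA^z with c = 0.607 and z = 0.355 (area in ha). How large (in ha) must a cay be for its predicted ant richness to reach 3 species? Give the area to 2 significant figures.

90 ha

3 = 0.607 × A^0.355  ⇒  A^0.355 = 3/0.607 = 4.942
ln A = ln(4.942) / 0.355 = 1.5978 / 0.355 = 4.5010
A = e^4.5010 ≈ 90.1 ha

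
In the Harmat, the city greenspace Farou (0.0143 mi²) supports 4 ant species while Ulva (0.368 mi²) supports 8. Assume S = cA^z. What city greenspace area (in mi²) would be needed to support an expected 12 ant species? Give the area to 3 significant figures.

z = ln(8/4) / ln(0.368/0.0143) = 0.6931 / 3.2478 = 0.2134
c = 4 / 0.0143^0.2134 = 4 / 0.4039 = 9.903
A = (12/9.903)^(1/0.2134) ⇒ ln A = ln(1.212)/0.2134 = 0.9002
A = e^0.9002 ≈ 2.46 mi²

2.46 mi²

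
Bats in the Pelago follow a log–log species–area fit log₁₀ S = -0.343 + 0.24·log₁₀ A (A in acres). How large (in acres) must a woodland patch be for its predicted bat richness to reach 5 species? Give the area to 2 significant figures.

22000 acres

5 = 0.4539 × A^0.24  ⇒  A^0.24 = 5/0.4539 = 11.01
ln A = ln(11.01) / 0.24 = 2.3992 / 0.24 = 9.9968
A = e^9.9968 ≈ 21955 acres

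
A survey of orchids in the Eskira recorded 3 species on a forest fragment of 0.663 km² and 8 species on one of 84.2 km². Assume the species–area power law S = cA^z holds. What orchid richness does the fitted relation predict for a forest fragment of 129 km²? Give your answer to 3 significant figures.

8.72

z = ln(8/3) / ln(84.2/0.663) = 0.9808 / 4.8442 = 0.2025
c = 3 / 0.663^0.2025 = 3 / 0.9202 = 3.26
S₃ = 3.26 × 129^0.2025 = 3.26 × 2.675 ≈ 8.722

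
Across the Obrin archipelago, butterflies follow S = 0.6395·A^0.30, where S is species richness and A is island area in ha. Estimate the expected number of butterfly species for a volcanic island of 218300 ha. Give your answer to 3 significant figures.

25.6

S = 0.6395 × 218300^0.3
ln S = ln 0.6395 + 0.3 × ln 218300 = -0.4471 + 0.3 × 12.2936 = 3.2410
S = e^3.2410 ≈ 25.56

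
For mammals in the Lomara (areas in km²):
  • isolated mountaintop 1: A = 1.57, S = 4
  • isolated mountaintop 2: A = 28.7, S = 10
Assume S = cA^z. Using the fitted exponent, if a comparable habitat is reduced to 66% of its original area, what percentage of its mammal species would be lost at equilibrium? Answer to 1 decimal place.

z = ln(10/4) / ln(28.7/1.57) = 0.9163 / 2.9058 = 0.3153
S_new/S_old = (A_new/A_old)^z = 0.66^0.3153 = exp(0.3153 × -0.4155) = 0.8772
Fraction lost = 1 − 0.8772 = 0.1228

12.3%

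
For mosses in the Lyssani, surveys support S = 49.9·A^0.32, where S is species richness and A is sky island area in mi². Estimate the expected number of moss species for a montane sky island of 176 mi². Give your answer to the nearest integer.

S = 49.9 × 176^0.32
ln S = ln 49.9 + 0.32 × ln 176 = 3.9100 + 0.32 × 5.1705 = 5.5646
S = e^5.5646 ≈ 261

261 species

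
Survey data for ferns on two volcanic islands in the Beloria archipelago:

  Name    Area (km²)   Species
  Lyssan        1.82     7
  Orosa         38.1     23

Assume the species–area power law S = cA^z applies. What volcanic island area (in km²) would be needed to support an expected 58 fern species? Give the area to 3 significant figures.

z = ln(23/7) / ln(38.1/1.82) = 1.1896 / 3.0414 = 0.3911
c = 7 / 1.82^0.3911 = 7 / 1.264 = 5.538
A = (58/5.538)^(1/0.3911) ⇒ ln A = ln(10.47)/0.3911 = 6.0050
A = e^6.0050 ≈ 405.5 km²

405 km²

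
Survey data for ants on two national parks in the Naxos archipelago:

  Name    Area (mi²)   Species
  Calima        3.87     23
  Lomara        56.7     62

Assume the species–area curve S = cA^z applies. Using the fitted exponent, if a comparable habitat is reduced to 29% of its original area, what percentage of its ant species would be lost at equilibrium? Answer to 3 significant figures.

z = ln(62/23) / ln(56.7/3.87) = 0.9916 / 2.6845 = 0.3694
S_new/S_old = (A_new/A_old)^z = 0.29^0.3694 = exp(0.3694 × -1.2379) = 0.633
Fraction lost = 1 − 0.633 = 0.367

36.7%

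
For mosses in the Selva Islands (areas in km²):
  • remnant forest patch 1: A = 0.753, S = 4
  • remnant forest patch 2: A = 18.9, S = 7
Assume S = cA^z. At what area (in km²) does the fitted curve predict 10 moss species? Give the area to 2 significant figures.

z = ln(7/4) / ln(18.9/0.753) = 0.5596 / 3.2229 = 0.1736
c = 4 / 0.753^0.1736 = 4 / 0.9519 = 4.202
A = (10/4.202)^(1/0.1736) ⇒ ln A = ln(2.38)/0.1736 = 4.9933
A = e^4.9933 ≈ 147.4 km²

150 km²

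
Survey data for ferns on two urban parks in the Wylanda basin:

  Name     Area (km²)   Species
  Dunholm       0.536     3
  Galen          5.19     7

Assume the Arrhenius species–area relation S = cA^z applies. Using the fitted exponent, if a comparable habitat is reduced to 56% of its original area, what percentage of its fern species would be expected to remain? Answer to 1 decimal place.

z = ln(7/3) / ln(5.19/0.536) = 0.8473 / 2.2704 = 0.3732
S_new/S_old = (A_new/A_old)^z = 0.56^0.3732 = exp(0.3732 × -0.5798) = 0.8054

80.5%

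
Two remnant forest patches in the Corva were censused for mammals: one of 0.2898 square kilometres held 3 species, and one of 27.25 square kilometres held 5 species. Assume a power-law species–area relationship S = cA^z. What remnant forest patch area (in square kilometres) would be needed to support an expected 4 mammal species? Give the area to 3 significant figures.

z = ln(5/3) / ln(27.25/0.2898) = 0.5108 / 4.5436 = 0.1124
c = 3 / 0.2898^0.1124 = 3 / 0.87 = 3.448
A = (4/3.448)^(1/0.1124) ⇒ ln A = ln(1.16)/0.1124 = 1.3203
A = e^1.3203 ≈ 3.744 square kilometres

3.74 square kilometres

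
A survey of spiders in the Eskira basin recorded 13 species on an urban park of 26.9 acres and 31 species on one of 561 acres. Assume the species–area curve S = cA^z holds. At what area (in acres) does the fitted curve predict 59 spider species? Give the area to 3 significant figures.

5320 acres

z = ln(31/13) / ln(561/26.9) = 0.8690 / 3.0376 = 0.2861
c = 13 / 26.9^0.2861 = 13 / 2.565 = 5.069
A = (59/5.069)^(1/0.2861) ⇒ ln A = ln(11.64)/0.2861 = 8.5792
A = e^8.5792 ≈ 5320 acres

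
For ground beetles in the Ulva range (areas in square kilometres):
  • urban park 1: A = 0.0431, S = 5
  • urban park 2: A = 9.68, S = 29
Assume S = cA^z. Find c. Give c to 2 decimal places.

13.88

z = ln(S₂/S₁) / ln(A₂/A₁) = ln(29/5) / ln(9.68/0.0431) = 1.7579 / 5.4143 = 0.3247
c = S₁ / A₁^z = 5 / 0.0431^0.3247 = 5 / 0.3603 = 13.88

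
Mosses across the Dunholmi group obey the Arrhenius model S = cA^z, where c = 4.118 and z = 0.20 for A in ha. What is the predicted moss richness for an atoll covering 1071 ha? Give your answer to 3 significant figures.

16.6

S = 4.118 × 1071^0.2 = 4.118 × 4.036 ≈ 16.62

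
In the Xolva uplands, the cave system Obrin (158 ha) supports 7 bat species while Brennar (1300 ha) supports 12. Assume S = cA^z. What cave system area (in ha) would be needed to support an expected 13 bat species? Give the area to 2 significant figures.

z = ln(12/7) / ln(1300/158) = 0.5390 / 2.1075 = 0.2557
c = 7 / 158^0.2557 = 7 / 3.65 = 1.918
A = (13/1.918)^(1/0.2557) ⇒ ln A = ln(6.779)/0.2557 = 7.4831
A = e^7.4831 ≈ 1778 ha

1800 ha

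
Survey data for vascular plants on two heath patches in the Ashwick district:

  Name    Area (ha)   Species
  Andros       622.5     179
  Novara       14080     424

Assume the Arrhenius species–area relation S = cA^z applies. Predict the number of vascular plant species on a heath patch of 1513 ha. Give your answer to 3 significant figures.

z = ln(424/179) / ln(14080/622.5) = 0.8623 / 3.1188 = 0.2765
c = 179 / 622.5^0.2765 = 179 / 5.924 = 30.22
S₃ = 30.22 × 1513^0.2765 = 30.22 × 7.572 ≈ 228.8

229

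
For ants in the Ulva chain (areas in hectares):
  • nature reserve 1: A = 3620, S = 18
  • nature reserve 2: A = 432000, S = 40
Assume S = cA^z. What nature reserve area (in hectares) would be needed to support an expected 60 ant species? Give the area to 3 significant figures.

4900000 hectares

z = ln(40/18) / ln(432000/3620) = 0.7985 / 4.7820 = 0.1670
c = 18 / 3620^0.1670 = 18 / 3.929 = 4.582
A = (60/4.582)^(1/0.1670) ⇒ ln A = ln(13.1)/0.1670 = 15.4044
A = e^15.4044 ≈ 4898078 hectares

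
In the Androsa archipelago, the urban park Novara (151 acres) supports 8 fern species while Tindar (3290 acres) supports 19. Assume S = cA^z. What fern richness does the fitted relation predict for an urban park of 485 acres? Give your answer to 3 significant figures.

11.1

z = ln(19/8) / ln(3290/151) = 0.8650 / 3.0814 = 0.2807
c = 8 / 151^0.2807 = 8 / 4.09 = 1.956
S₃ = 1.956 × 485^0.2807 = 1.956 × 5.675 ≈ 11.1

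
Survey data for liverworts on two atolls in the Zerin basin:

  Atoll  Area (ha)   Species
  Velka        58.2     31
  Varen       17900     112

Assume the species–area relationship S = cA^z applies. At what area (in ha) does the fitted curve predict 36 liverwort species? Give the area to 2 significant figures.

z = ln(112/31) / ln(17900/58.2) = 1.2845 / 5.7287 = 0.2242
c = 31 / 58.2^0.2242 = 31 / 2.487 = 12.46
A = (36/12.46)^(1/0.2242) ⇒ ln A = ln(2.889)/0.2242 = 4.7308
A = e^4.7308 ≈ 113.4 ha

110 ha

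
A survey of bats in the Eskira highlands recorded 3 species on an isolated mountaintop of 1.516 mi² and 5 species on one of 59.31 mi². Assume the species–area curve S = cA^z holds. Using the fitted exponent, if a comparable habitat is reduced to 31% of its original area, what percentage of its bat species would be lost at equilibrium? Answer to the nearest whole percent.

z = ln(5/3) / ln(59.31/1.516) = 0.5108 / 3.6667 = 0.1393
S_new/S_old = (A_new/A_old)^z = 0.31^0.1393 = exp(0.1393 × -1.1712) = 0.8495
Fraction lost = 1 − 0.8495 = 0.1505

15%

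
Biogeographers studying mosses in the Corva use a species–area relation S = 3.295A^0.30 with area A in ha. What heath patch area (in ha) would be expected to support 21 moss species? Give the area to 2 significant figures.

480 ha

21 = 3.295 × A^0.3  ⇒  A^0.3 = 21/3.295 = 6.373
ln A = ln(6.373) / 0.3 = 1.8521 / 0.3 = 6.1737
A = e^6.1737 ≈ 480 ha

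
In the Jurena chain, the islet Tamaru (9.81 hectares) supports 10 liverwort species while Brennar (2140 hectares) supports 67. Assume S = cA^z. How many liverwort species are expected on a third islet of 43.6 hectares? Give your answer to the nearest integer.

z = ln(67/10) / ln(2140/9.81) = 1.9021 / 5.3852 = 0.3532
c = 10 / 9.81^0.3532 = 10 / 2.24 = 4.464
S₃ = 4.464 × 43.6^0.3532 = 4.464 × 3.794 ≈ 16.94

17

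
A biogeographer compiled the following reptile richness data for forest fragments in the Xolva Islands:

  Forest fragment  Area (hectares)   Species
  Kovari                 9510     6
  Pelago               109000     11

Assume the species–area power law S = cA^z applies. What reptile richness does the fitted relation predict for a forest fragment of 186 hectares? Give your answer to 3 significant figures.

2.26

z = ln(11/6) / ln(109000/9510) = 0.6061 / 2.4390 = 0.2485
c = 6 / 9510^0.2485 = 6 / 9.742 = 0.6159
S₃ = 0.6159 × 186^0.2485 = 0.6159 × 3.664 ≈ 2.257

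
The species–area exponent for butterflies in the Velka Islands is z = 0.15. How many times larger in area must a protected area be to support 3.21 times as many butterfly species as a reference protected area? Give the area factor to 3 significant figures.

(A₂/A₁)^0.15 = 3.21, so A₂/A₁ = 3.21^(1/0.15) = 3.21^6.667
ln(A₂/A₁) = ln 3.21 / 0.15 = 1.1663 / 0.15 = 7.7751
A₂/A₁ = e^7.7751 ≈ 2381

2380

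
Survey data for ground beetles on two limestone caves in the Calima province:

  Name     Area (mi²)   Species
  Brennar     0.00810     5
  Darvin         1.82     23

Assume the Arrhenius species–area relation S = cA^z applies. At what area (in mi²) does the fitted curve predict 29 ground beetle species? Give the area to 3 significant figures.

z = ln(23/5) / ln(1.82/0.0081) = 1.5261 / 5.4147 = 0.2818
c = 5 / 0.0081^0.2818 = 5 / 0.2574 = 19.43
A = (29/19.43)^(1/0.2818) ⇒ ln A = ln(1.493)/0.2818 = 1.4213
A = e^1.4213 ≈ 4.143 mi²

4.14 mi²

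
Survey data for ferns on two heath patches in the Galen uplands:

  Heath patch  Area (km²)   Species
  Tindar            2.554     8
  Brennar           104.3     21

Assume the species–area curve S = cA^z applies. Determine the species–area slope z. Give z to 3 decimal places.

0.260

Taking logs: ln S = ln c + z ln A, so z = (ln S₂ − ln S₁)/(ln A₂ − ln A₁).
z = ln(21/8) / ln(104.3/2.554) = ln(2.625) / ln(40.84) = 0.9651 / 3.7096 = 0.2602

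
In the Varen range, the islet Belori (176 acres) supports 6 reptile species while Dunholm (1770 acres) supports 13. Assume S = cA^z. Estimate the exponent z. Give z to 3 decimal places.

0.335

Taking logs: ln S = ln c + z ln A, so z = (ln S₂ − ln S₁)/(ln A₂ − ln A₁).
z = ln(13/6) / ln(1770/176) = ln(2.167) / ln(10.06) = 0.7732 / 2.3083 = 0.3350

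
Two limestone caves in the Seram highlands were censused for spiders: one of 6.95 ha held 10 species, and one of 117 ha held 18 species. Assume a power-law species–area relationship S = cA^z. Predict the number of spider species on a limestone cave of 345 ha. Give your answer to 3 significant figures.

z = ln(18/10) / ln(117/6.95) = 0.5878 / 2.8234 = 0.2082
c = 10 / 6.95^0.2082 = 10 / 1.497 = 6.679
S₃ = 6.679 × 345^0.2082 = 6.679 × 3.375 ≈ 22.54

22.5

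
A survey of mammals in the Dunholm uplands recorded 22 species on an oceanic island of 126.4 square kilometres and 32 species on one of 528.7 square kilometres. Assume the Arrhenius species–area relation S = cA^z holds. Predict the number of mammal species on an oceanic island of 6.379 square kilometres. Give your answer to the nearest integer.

10

z = ln(32/22) / ln(528.7/126.4) = 0.3747 / 1.4310 = 0.2618
c = 22 / 126.4^0.2618 = 22 / 3.551 = 6.196
S₃ = 6.196 × 6.379^0.2618 = 6.196 × 1.625 ≈ 10.06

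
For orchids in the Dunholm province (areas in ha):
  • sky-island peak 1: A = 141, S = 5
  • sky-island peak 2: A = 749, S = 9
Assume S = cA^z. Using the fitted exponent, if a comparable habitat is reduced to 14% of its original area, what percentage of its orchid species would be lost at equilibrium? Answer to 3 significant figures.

49.9%

z = ln(9/5) / ln(749/141) = 0.5878 / 1.6700 = 0.3520
S_new/S_old = (A_new/A_old)^z = 0.14^0.3520 = exp(0.3520 × -1.9661) = 0.5006
Fraction lost = 1 − 0.5006 = 0.4994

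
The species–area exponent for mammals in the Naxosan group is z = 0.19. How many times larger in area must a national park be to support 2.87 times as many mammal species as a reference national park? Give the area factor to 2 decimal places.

(A₂/A₁)^0.19 = 2.87, so A₂/A₁ = 2.87^(1/0.19) = 2.87^5.263
ln(A₂/A₁) = ln 2.87 / 0.19 = 1.0543 / 0.19 = 5.5490
A₂/A₁ = e^5.5490 ≈ 257

256.98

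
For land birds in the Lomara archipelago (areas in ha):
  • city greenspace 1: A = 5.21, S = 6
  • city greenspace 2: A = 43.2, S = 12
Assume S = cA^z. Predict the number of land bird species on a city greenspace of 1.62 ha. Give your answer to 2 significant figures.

z = ln(12/6) / ln(43.2/5.21) = 0.6931 / 2.1153 = 0.3277
c = 6 / 5.21^0.3277 = 6 / 1.718 = 3.493
S₃ = 3.493 × 1.62^0.3277 = 3.493 × 1.171 ≈ 4.092

4.1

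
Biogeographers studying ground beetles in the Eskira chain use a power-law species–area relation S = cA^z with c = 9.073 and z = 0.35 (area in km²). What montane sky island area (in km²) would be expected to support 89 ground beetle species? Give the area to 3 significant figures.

89 = 9.073 × A^0.35  ⇒  A^0.35 = 89/9.073 = 9.809
ln A = ln(9.809) / 0.35 = 2.2833 / 0.35 = 6.5238
A = e^6.5238 ≈ 681.2 km²

681 km²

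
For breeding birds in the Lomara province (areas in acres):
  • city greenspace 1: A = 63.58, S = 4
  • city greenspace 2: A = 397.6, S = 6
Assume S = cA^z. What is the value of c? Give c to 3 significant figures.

z = ln(S₂/S₁) / ln(A₂/A₁) = ln(6/4) / ln(397.6/63.58) = 0.4055 / 1.8331 = 0.2212
c = S₁ / A₁^z = 4 / 63.58^0.2212 = 4 / 2.505 = 1.597

1.60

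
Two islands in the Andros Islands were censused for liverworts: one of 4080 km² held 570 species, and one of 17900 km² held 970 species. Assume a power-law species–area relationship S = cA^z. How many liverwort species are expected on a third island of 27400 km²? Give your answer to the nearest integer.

1130

z = ln(970/570) / ln(17900/4080) = 0.5317 / 1.4787 = 0.3595
c = 570 / 4080^0.3595 = 570 / 19.87 = 28.69
S₃ = 28.69 × 27400^0.3595 = 28.69 × 39.41 ≈ 1130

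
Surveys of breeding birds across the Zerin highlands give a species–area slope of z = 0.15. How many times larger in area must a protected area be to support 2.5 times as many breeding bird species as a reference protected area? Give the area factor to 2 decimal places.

(A₂/A₁)^0.15 = 2.5, so A₂/A₁ = 2.5^(1/0.15) = 2.5^6.667
ln(A₂/A₁) = ln 2.5 / 0.15 = 0.9163 / 0.15 = 6.1086
A₂/A₁ = e^6.1086 ≈ 449.7

449.71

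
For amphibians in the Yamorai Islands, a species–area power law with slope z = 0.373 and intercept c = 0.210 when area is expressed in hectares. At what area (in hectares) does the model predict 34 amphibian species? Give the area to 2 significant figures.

34 = 0.21 × A^0.373  ⇒  A^0.373 = 34/0.21 = 161.9
ln A = ln(161.9) / 0.373 = 5.0870 / 0.373 = 13.6381
A = e^13.6381 ≈ 837429 hectares

840000 hectares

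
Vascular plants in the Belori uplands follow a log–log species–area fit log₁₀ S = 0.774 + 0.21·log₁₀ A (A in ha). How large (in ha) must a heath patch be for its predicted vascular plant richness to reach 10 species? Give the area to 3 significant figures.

11.9 ha

10 = 5.943 × A^0.21  ⇒  A^0.21 = 10/5.943 = 1.683
ln A = ln(1.683) / 0.21 = 0.5204 / 0.21 = 2.4780
A = e^2.4780 ≈ 11.92 ha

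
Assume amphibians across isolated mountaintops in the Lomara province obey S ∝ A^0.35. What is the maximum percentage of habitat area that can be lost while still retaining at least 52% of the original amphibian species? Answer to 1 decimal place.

Need (A_new/A_old)^0.35 = 0.52, so A_new/A_old = 0.52^(1/0.35) = 0.52^2.857
ln(A_new/A_old) = ln 0.52 / 0.35 = -0.6539 / 0.35 = -1.8684
A_new/A_old = e^-1.8684 ≈ 0.1544
Fraction that can be lost = 1 − 0.1544 = 0.8456

84.6%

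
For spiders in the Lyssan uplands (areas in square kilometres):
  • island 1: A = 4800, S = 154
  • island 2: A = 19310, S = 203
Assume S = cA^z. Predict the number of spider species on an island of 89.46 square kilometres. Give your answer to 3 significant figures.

69.9

z = ln(203/154) / ln(19310/4800) = 0.2763 / 1.3920 = 0.1985
c = 154 / 4800^0.1985 = 154 / 5.377 = 28.64
S₃ = 28.64 × 89.46^0.1985 = 28.64 × 2.44 ≈ 69.87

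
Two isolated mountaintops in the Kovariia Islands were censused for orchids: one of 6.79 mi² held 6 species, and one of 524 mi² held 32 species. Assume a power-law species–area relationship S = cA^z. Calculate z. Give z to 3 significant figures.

0.385

Taking logs: ln S = ln c + z ln A, so z = (ln S₂ − ln S₁)/(ln A₂ − ln A₁).
z = ln(32/6) / ln(524/6.79) = ln(5.333) / ln(77.17) = 1.6740 / 4.3460 = 0.3852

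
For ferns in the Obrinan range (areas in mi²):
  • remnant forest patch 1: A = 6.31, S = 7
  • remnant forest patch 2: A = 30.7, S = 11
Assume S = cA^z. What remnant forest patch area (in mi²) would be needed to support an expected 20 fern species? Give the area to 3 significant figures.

249 mi²

z = ln(11/7) / ln(30.7/6.31) = 0.4520 / 1.5821 = 0.2857
c = 7 / 6.31^0.2857 = 7 / 1.693 = 4.136
A = (20/4.136)^(1/0.2857) ⇒ ln A = ln(4.836)/0.2857 = 5.5169
A = e^5.5169 ≈ 248.9 mi²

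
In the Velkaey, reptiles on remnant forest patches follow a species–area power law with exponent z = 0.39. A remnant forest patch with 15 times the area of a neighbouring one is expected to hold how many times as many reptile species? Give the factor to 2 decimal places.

S₂/S₁ = (A₂/A₁)^z = 15^0.39
ln(S₂/S₁) = 0.39 × ln 15 = 0.39 × 2.7081 = 1.0561
S₂/S₁ = e^1.0561 ≈ 2.875

2.88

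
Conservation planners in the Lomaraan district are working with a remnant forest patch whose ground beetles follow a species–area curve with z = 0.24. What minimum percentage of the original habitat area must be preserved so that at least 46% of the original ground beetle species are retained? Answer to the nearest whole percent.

Need (A_new/A_old)^0.24 = 0.46, so A_new/A_old = 0.46^(1/0.24) = 0.46^4.167
ln(A_new/A_old) = ln 0.46 / 0.24 = -0.7765 / 0.24 = -3.2355
A_new/A_old = e^-3.2355 ≈ 0.03934

4%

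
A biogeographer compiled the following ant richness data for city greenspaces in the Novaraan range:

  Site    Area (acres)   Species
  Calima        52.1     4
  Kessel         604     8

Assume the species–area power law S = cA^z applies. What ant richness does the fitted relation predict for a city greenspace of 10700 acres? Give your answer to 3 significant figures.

z = ln(8/4) / ln(604/52.1) = 0.6931 / 2.4504 = 0.2829
c = 4 / 52.1^0.2829 = 4 / 3.059 = 1.307
S₃ = 1.307 × 10700^0.2829 = 1.307 × 13.8 ≈ 18.04

18.0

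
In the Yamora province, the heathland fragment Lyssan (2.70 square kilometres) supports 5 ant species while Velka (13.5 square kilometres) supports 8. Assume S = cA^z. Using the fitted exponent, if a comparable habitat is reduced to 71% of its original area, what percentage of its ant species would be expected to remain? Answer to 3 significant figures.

90.5%

z = ln(8/5) / ln(13.5/2.7) = 0.4700 / 1.6094 = 0.2920
S_new/S_old = (A_new/A_old)^z = 0.71^0.2920 = exp(0.2920 × -0.3425) = 0.9048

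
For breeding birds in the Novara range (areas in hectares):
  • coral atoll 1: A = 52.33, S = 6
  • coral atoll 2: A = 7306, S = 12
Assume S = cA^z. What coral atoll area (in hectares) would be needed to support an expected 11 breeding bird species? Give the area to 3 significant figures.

z = ln(12/6) / ln(7306/52.33) = 0.6931 / 4.9389 = 0.1403
c = 6 / 52.33^0.1403 = 6 / 1.743 = 3.443
A = (11/3.443)^(1/0.1403) ⇒ ln A = ln(3.195)/0.1403 = 8.2765
A = e^8.2765 ≈ 3930 hectares

3930 hectares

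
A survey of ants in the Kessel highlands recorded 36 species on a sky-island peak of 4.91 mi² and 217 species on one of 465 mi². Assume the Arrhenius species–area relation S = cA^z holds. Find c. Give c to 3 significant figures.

z = ln(S₂/S₁) / ln(A₂/A₁) = ln(217/36) / ln(465/4.91) = 1.7964 / 4.5508 = 0.3947
c = S₁ / A₁^z = 36 / 4.91^0.3947 = 36 / 1.874 = 19.21

19.2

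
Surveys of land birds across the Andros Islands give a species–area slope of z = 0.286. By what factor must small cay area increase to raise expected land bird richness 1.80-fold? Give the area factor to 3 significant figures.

(A₂/A₁)^0.286 = 1.8, so A₂/A₁ = 1.8^(1/0.286) = 1.8^3.497
ln(A₂/A₁) = ln 1.8 / 0.286 = 0.5878 / 0.286 = 2.0552
A₂/A₁ = e^2.0552 ≈ 7.808

7.81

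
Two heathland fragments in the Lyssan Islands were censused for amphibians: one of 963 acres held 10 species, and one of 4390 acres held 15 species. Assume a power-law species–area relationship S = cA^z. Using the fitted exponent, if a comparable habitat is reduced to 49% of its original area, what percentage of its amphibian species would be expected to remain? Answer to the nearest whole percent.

83%

z = ln(15/10) / ln(4390/963) = 0.4055 / 1.5170 = 0.2673
S_new/S_old = (A_new/A_old)^z = 0.49^0.2673 = exp(0.2673 × -0.7133) = 0.8264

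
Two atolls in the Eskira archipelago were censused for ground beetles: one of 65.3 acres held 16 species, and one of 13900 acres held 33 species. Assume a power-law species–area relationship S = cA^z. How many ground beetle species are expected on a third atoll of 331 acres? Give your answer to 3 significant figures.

z = ln(33/16) / ln(13900/65.3) = 0.7239 / 5.3607 = 0.1350
c = 16 / 65.3^0.1350 = 16 / 1.758 = 9.1
S₃ = 9.1 × 331^0.1350 = 9.1 × 2.189 ≈ 19.92

19.9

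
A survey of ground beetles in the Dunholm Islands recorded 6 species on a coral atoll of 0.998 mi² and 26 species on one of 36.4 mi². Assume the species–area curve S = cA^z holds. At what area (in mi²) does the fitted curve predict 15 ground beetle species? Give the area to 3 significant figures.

9.44 mi²

z = ln(26/6) / ln(36.4/0.998) = 1.4663 / 3.5966 = 0.4077
c = 6 / 0.998^0.4077 = 6 / 0.9992 = 6.005
A = (15/6.005)^(1/0.4077) ⇒ ln A = ln(2.498)/0.4077 = 2.2454
A = e^2.2454 ≈ 9.445 mi²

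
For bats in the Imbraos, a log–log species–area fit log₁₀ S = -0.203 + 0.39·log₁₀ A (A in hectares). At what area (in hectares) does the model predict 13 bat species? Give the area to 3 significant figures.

13 = 0.6266 × A^0.39  ⇒  A^0.39 = 13/0.6266 = 20.75
ln A = ln(20.75) / 0.39 = 3.0324 / 0.39 = 7.7753
A = e^7.7753 ≈ 2381 hectares

2380 hectares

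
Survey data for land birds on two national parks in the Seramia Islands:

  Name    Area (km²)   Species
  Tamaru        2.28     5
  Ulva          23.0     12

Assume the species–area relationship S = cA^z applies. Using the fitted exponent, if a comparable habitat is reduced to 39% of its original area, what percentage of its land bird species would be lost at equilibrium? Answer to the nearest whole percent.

z = ln(12/5) / ln(23/2.28) = 0.8755 / 2.3113 = 0.3788
S_new/S_old = (A_new/A_old)^z = 0.39^0.3788 = exp(0.3788 × -0.9416) = 0.7
Fraction lost = 1 − 0.7 = 0.3

30%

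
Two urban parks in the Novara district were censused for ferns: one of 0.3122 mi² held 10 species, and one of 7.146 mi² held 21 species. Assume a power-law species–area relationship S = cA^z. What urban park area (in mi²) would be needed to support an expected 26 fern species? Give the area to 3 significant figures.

z = ln(21/10) / ln(7.146/0.3122) = 0.7419 / 3.1307 = 0.2370
c = 10 / 0.3122^0.2370 = 10 / 0.7589 = 13.18
A = (26/13.18)^(1/0.2370) ⇒ ln A = ln(1.973)/0.2370 = 2.8677
A = e^2.8677 ≈ 17.6 mi²

17.6 mi²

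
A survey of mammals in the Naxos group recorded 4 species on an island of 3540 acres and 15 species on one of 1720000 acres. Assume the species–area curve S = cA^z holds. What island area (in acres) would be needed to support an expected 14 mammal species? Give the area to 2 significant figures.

z = ln(15/4) / ln(1720000/3540) = 1.3218 / 6.1860 = 0.2137
c = 4 / 3540^0.2137 = 4 / 5.732 = 0.6978
A = (14/0.6978)^(1/0.2137) ⇒ ln A = ln(20.06)/0.2137 = 14.0349
A = e^14.0349 ≈ 1245367 acres

1200000 acres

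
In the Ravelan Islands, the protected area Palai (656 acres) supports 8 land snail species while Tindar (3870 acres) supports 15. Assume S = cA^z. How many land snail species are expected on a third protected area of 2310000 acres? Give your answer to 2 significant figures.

z = ln(15/8) / ln(3870/656) = 0.6286 / 1.7748 = 0.3542
c = 8 / 656^0.3542 = 8 / 9.947 = 0.8043
S₃ = 0.8043 × 2310000^0.3542 = 0.8043 × 179.4 ≈ 144.3

140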